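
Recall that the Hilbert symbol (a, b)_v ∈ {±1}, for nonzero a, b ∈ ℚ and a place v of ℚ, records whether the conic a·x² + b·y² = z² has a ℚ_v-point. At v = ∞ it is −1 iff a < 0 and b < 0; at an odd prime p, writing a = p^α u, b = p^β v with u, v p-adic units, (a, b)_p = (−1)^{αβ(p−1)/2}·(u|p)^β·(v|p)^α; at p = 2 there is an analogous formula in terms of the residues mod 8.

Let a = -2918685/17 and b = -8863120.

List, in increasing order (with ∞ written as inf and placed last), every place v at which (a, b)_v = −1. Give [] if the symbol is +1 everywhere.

Mod squares: a ≡ -2805, b ≡ -11305. Check v ∈ {∞, 2, 3, 5, 7, 11, 17, 19}.
v=2: v_2(a)=0, v_2(b)=4; units ≡ 3, 7 (mod 8); ε·ε+αω+βω = 1·1+0·0+4·1 ≡ 1  ⇒  (a,b)_2 = -1.
v=5: a=5^1·(≡4), b=5^1·(≡1) mod 5; (4|5)=+1, (1|5)=+1; (−1)^{1·1·2}·(+1)^1·(+1)^1 = +1.
v=∞: -2805 < 0 and -11305 < 0  ⇒  (a,b)_∞ = -1.
v=11: a=11^1·(≡3), b=11^0·(≡9) mod 11; (3|11)=+1, (9|11)=+1; (−1)^{1·0·5}·(+1)^0·(+1)^1 = +1.
v=7: a=7^2·(≡4), b=7^3·(≡4) mod 7; (4|7)=+1, (4|7)=+1; (−1)^{2·3·3}·(+1)^3·(+1)^2 = +1.
v=3: a=3^1·(≡1), b=3^0·(≡2) mod 3; (1|3)=+1, (2|3)=-1; (−1)^{1·0·1}·(+1)^0·(-1)^1 = -1.
v=19: a=19^2·(≡5), b=19^1·(≡8) mod 19; (5|19)=+1, (8|19)=-1; (−1)^{2·1·9}·(+1)^1·(-1)^2 = +1.
v=17: a=17^-1·(≡11), b=17^1·(≡13) mod 17; (11|17)=-1, (13|17)=+1; (−1)^{-1·1·8}·(-1)^1·(+1)^-1 = -1.
Ram(-2805, -11305) = {2, 3, 17, ∞}; no ℚ_2-point on the conic.

[2, 3, 17, inf]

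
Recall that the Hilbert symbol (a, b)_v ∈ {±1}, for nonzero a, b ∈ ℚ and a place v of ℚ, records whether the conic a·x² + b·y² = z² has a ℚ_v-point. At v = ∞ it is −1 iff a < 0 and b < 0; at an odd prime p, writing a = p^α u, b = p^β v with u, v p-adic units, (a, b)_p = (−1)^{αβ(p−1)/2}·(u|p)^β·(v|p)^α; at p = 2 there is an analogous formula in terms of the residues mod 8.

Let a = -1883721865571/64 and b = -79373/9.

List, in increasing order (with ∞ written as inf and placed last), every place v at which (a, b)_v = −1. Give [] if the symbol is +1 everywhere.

[13, 17, 23, inf]

Mod squares: a ≡ -299, b ≡ -79373. Check v ∈ {∞, 2, 3, 7, 13, 17, 23, 29}.
v=29: a=29^2·(≡7), b=29^1·(≡2) mod 29; (7|29)=+1, (2|29)=-1; (−1)^{2·1·14}·(+1)^1·(-1)^2 = +1.
v=13: a=13^1·(≡3), b=13^0·(≡2) mod 13; (3|13)=+1, (2|13)=-1; (−1)^{1·0·6}·(+1)^0·(-1)^1 = -1.
v=7: a=7^2·(≡2), b=7^1·(≡4) mod 7; (2|7)=+1, (4|7)=+1; (−1)^{2·1·3}·(+1)^1·(+1)^2 = +1.
v=2: v_2(a)=-6, v_2(b)=0; units ≡ 5, 3 (mod 8); ε·ε+αω+βω = 0·1+-6·1+0·1 ≡ 0  ⇒  (a,b)_2 = +1.
v=23: a=23^3·(≡21), b=23^1·(≡5) mod 23; (21|23)=-1, (5|23)=-1; (−1)^{3·1·11}·(-1)^1·(-1)^3 = -1.
v=3: a=3^0·(≡1), b=3^-2·(≡1) mod 3; (1|3)=+1, (1|3)=+1; (−1)^{0·-2·1}·(+1)^-2·(+1)^0 = +1.
v=17: a=17^2·(≡5), b=17^1·(≡12) mod 17; (5|17)=-1, (12|17)=-1; (−1)^{2·1·8}·(-1)^1·(-1)^2 = -1.
v=∞: -299 < 0 and -79373 < 0  ⇒  (a,b)_∞ = -1.
Ram(-299, -79373) = {13, 17, 23, ∞}; no ℚ_13-point on the conic.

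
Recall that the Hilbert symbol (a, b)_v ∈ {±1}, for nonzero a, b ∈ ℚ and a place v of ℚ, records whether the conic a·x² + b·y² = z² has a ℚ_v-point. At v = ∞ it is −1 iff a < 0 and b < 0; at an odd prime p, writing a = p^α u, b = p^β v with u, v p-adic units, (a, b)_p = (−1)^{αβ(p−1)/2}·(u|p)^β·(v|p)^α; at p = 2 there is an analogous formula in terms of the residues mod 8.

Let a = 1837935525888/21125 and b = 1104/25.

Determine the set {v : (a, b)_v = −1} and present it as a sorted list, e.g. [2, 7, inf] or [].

(a, b) ≡ (13090, 69) mod (ℚ^×)²; places V = {2, 3, 5, 7, 11, 13, 17, 23, ∞}.
(a,b)_17: α=1, u≡6; β=0, v≡2 (mod 17); (6|17)=-1, (2|17)=+1; sign (−1)^0·-1^0·+1^1 = +1.
(a,b)_2: α=15, β=4; u≡1, v≡5 (mod 8); ε(u)ε(v)=0·0, αω(v)=15·1, βω(u)=4·0; sum ≡ 1  ⇒  -1.
(a,b)_∞: sgn(13090)=+, sgn(69)=+, so +1.
(a,b)_23: α=2, u≡9; β=1, v≡1 (mod 23); (9|23)=+1, (1|23)=+1; sign (−1)^0·+1^1·+1^2 = +1.
(a,b)_13: α=-2, u≡9; β=0, v≡1 (mod 13); (9|13)=+1, (1|13)=+1; sign (−1)^0·+1^0·+1^-2 = +1.
(a,b)_5: α=-3, u≡2; β=-2, v≡4 (mod 5); (2|5)=-1, (4|5)=+1; sign (−1)^0·-1^-2·+1^-3 = +1.
(a,b)_7: α=1, u≡4; β=0, v≡3 (mod 7); (4|7)=+1, (3|7)=-1; sign (−1)^0·+1^0·-1^1 = -1.
(a,b)_3: α=4, u≡1; β=1, v≡2 (mod 3); (1|3)=+1, (2|3)=-1; sign (−1)^0·+1^1·-1^4 = +1.
(a,b)_11: α=1, u≡6; β=0, v≡5 (mod 11); (6|11)=-1, (5|11)=+1; sign (−1)^0·-1^0·+1^1 = +1.
|Ram(13090, 69)| = 2, even; anisotropic at {2, 7}.

[2, 7]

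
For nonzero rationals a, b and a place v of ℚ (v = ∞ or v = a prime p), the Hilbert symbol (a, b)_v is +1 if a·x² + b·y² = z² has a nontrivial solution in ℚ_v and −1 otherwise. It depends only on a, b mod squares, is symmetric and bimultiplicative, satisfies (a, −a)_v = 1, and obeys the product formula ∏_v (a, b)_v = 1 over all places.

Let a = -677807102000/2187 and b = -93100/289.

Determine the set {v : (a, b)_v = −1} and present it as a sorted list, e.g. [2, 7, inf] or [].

[3, inf]

(a, b) ≡ (-5865, -19) mod (ℚ^×)²; places V = {2, 3, 5, 7, 17, 19, 23, ∞}.
(a,b)_∞: sgn(-5865)=−, sgn(-19)=−, so -1.
(a,b)_23: α=1, u≡5; β=0, v≡18 (mod 23); (5|23)=-1, (18|23)=+1; sign (−1)^0·-1^0·+1^1 = +1.
(a,b)_2: α=4, β=2; u≡7, v≡5 (mod 8); ε(u)ε(v)=1·0, αω(v)=4·1, βω(u)=2·0; sum ≡ 0  ⇒  +1.
(a,b)_7: α=4, u≡2; β=2, v≡2 (mod 7); (2|7)=+1, (2|7)=+1; sign (−1)^0·+1^2·+1^4 = +1.
(a,b)_19: α=2, u≡7; β=1, v≡10 (mod 19); (7|19)=+1, (10|19)=-1; sign (−1)^0·+1^1·-1^2 = +1.
(a,b)_3: α=-7, u≡1; β=0, v≡2 (mod 3); (1|3)=+1, (2|3)=-1; sign (−1)^0·+1^0·-1^-7 = -1.
(a,b)_5: α=3, u≡2; β=2, v≡4 (mod 5); (2|5)=-1, (4|5)=+1; sign (−1)^0·-1^2·+1^3 = +1.
(a,b)_17: α=1, u≡6; β=-2, v≡9 (mod 17); (6|17)=-1, (9|17)=+1; sign (−1)^0·-1^-2·+1^1 = +1.
(-5865, -19 / ℚ) ramifies at {3, ∞}: a division algebra.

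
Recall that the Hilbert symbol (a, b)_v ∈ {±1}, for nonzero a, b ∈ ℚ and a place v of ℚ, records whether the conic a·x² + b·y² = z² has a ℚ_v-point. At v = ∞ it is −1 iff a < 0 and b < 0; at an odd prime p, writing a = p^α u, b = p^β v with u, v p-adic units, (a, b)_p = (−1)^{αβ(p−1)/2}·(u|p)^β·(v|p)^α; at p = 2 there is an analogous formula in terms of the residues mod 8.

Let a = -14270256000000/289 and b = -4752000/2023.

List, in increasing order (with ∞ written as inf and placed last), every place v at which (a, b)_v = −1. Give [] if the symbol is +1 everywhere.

Mod squares: a ≡ -91, b ≡ -2310. Check v ∈ {∞, 2, 3, 5, 7, 11, 13, 17}.
v=13: a=13^1·(≡7), b=13^0·(≡9) mod 13; (7|13)=-1, (9|13)=+1; (−1)^{1·0·6}·(-1)^0·(+1)^1 = +1.
v=3: a=3^4·(≡2), b=3^3·(≡1) mod 3; (2|3)=-1, (1|3)=+1; (−1)^{4·3·1}·(-1)^3·(+1)^4 = -1.
v=5: a=5^6·(≡4), b=5^3·(≡3) mod 5; (4|5)=+1, (3|5)=-1; (−1)^{6·3·2}·(+1)^3·(-1)^6 = +1.
v=2: v_2(a)=10, v_2(b)=7; units ≡ 5, 5 (mod 8); ε·ε+αω+βω = 0·0+10·1+7·1 ≡ 1  ⇒  (a,b)_2 = -1.
v=11: a=11^2·(≡2), b=11^1·(≡8) mod 11; (2|11)=-1, (8|11)=-1; (−1)^{2·1·5}·(-1)^1·(-1)^2 = -1.
v=17: a=17^-2·(≡10), b=17^-2·(≡16) mod 17; (10|17)=-1, (16|17)=+1; (−1)^{-2·-2·8}·(-1)^-2·(+1)^-2 = +1.
v=7: a=7^1·(≡1), b=7^-1·(≡3) mod 7; (1|7)=+1, (3|7)=-1; (−1)^{1·-1·3}·(+1)^-1·(-1)^1 = +1.
v=∞: -91 < 0 and -2310 < 0  ⇒  (a,b)_∞ = -1.
|Ram(-91, -2310)| = 4, even; anisotropic at {2, 3, 11, ∞}.

[2, 3, 11, inf]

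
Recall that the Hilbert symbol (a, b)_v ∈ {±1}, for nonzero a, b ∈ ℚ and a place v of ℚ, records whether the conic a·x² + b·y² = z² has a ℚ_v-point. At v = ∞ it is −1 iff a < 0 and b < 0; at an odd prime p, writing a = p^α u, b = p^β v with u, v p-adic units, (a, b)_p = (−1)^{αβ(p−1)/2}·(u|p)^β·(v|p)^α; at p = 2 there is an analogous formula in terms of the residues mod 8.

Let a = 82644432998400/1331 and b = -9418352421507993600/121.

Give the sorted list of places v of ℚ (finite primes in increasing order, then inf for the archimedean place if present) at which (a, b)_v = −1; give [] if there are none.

[2, 17]

Mod squares: a ≡ 2431, b ≡ -4641. Check v ∈ {∞, 2, 3, 5, 7, 11, 13, 17}.
v=11: a=11^-3·(≡9), b=11^-2·(≡1) mod 11; (9|11)=+1, (1|11)=+1; (−1)^{-3·-2·5}·(+1)^-2·(+1)^-3 = +1.
v=17: a=17^1·(≡11), b=17^3·(≡16) mod 17; (11|17)=-1, (16|17)=+1; (−1)^{1·3·8}·(-1)^3·(+1)^1 = -1.
v=5: a=5^2·(≡1), b=5^2·(≡1) mod 5; (1|5)=+1, (1|5)=+1; (−1)^{2·2·2}·(+1)^2·(+1)^2 = +1.
v=3: a=3^2·(≡1), b=3^1·(≡1) mod 3; (1|3)=+1, (1|3)=+1; (−1)^{2·1·1}·(+1)^1·(+1)^2 = +1.
v=7: a=7^4·(≡4), b=7^5·(≡1) mod 7; (4|7)=+1, (1|7)=+1; (−1)^{4·5·3}·(+1)^5·(+1)^4 = +1.
v=13: a=13^3·(≡8), b=13^5·(≡8) mod 13; (8|13)=-1, (8|13)=-1; (−1)^{3·5·6}·(-1)^5·(-1)^3 = +1.
v=∞: 2431 > 0 and -4641 < 0  ⇒  (a,b)_∞ = +1.
v=2: v_2(a)=12, v_2(b)=12; units ≡ 7, 7 (mod 8); ε·ε+αω+βω = 1·1+12·0+12·0 ≡ 1  ⇒  (a,b)_2 = -1.
|Ram(2431, -4641)| = 2, even; anisotropic at {2, 17}.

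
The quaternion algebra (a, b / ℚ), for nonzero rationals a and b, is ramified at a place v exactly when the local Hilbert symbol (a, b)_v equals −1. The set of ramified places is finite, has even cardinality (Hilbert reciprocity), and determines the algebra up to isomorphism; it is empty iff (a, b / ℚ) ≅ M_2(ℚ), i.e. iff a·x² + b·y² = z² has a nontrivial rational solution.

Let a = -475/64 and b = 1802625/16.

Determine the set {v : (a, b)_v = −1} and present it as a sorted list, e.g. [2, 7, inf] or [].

[3, 19]

Mod squares: a ≡ -19, b ≡ 72105. Check v ∈ {∞, 2, 3, 5, 11, 19, 23}.
v=3: a=3^0·(≡2), b=3^1·(≡2) mod 3; (2|3)=-1, (2|3)=-1; (−1)^{0·1·1}·(-1)^1·(-1)^0 = -1.
v=23: a=23^0·(≡3), b=23^1·(≡21) mod 23; (3|23)=+1, (21|23)=-1; (−1)^{0·1·11}·(+1)^1·(-1)^0 = +1.
v=2: v_2(a)=-6, v_2(b)=-4; units ≡ 5, 1 (mod 8); ε·ε+αω+βω = 0·0+-6·0+-4·1 ≡ 0  ⇒  (a,b)_2 = +1.
v=∞: -19 < 0 and 72105 > 0  ⇒  (a,b)_∞ = +1.
v=5: a=5^2·(≡4), b=5^3·(≡1) mod 5; (4|5)=+1, (1|5)=+1; (−1)^{2·3·2}·(+1)^3·(+1)^2 = +1.
v=19: a=19^1·(≡10), b=19^1·(≡10) mod 19; (10|19)=-1, (10|19)=-1; (−1)^{1·1·9}·(-1)^1·(-1)^1 = -1.
v=11: a=11^0·(≡1), b=11^1·(≡6) mod 11; (1|11)=+1, (6|11)=-1; (−1)^{0·1·5}·(+1)^1·(-1)^0 = +1.
(-19, 72105 / ℚ) ramifies at {3, 19}: a division algebra.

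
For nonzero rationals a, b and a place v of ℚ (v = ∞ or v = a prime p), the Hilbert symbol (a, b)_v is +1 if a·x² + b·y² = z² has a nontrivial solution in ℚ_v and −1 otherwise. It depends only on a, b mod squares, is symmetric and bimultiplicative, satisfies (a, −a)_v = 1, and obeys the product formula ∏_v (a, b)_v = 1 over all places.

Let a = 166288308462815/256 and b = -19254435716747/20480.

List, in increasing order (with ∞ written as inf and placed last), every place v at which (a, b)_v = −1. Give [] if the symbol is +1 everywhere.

Mod squares: a ≡ 260015, b ≡ -150535. Check v ∈ {∞, 2, 5, 7, 11, 17, 19, 23}.
v=2: v_2(a)=-8, v_2(b)=-12; units ≡ 7, 1 (mod 8); ε·ε+αω+βω = 1·0+-8·0+-12·0 ≡ 0  ⇒  (a,b)_2 = +1.
v=∞: 260015 > 0 and -150535 < 0  ⇒  (a,b)_∞ = +1.
v=23: a=23^1·(≡1), b=23^1·(≡15) mod 23; (1|23)=+1, (15|23)=-1; (−1)^{1·1·11}·(+1)^1·(-1)^1 = +1.
v=11: a=11^6·(≡2), b=11^7·(≡2) mod 11; (2|11)=-1, (2|11)=-1; (−1)^{6·7·5}·(-1)^7·(-1)^6 = -1.
v=7: a=7^1·(≡3), b=7^1·(≡6) mod 7; (3|7)=-1, (6|7)=-1; (−1)^{1·1·3}·(-1)^1·(-1)^1 = -1.
v=17: a=17^1·(≡10), b=17^1·(≡9) mod 17; (10|17)=-1, (9|17)=+1; (−1)^{1·1·8}·(-1)^1·(+1)^1 = -1.
v=5: a=5^1·(≡3), b=5^-1·(≡3) mod 5; (3|5)=-1, (3|5)=-1; (−1)^{1·-1·2}·(-1)^-1·(-1)^1 = +1.
v=19: a=19^3·(≡9), b=19^2·(≡15) mod 19; (9|19)=+1, (15|19)=-1; (−1)^{3·2·9}·(+1)^2·(-1)^3 = -1.
Ram(260015, -150535) = {7, 11, 17, 19}; no ℚ_7-point on the conic.

[7, 11, 17, 19]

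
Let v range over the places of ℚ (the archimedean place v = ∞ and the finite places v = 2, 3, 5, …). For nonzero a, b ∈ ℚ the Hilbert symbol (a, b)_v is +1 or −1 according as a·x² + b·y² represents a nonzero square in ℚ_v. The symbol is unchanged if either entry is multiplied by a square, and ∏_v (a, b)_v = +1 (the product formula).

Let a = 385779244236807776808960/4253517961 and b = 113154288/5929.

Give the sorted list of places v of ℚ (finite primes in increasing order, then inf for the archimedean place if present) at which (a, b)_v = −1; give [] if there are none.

(a, b) ≡ (209235, 41847) mod (ℚ^×)²; places V = {2, 3, 5, 7, 11, 13, 29, 37, ∞}.
(a,b)_29: α=3, u≡20; β=1, v≡23 (mod 29); (20|29)=+1, (23|29)=+1; sign (−1)^0·+1^1·+1^3 = +1.
(a,b)_2: α=12, β=4; u≡3, v≡7 (mod 8); ε(u)ε(v)=1·1, αω(v)=12·0, βω(u)=4·1; sum ≡ 1  ⇒  -1.
(a,b)_5: α=1, u≡2; β=0, v≡2 (mod 5); (2|5)=-1, (2|5)=-1; sign (−1)^0·-1^0·-1^1 = -1.
(a,b)_3: α=5, u≡1; β=1, v≡2 (mod 3); (1|3)=+1, (2|3)=-1; sign (−1)^1·+1^1·-1^5 = +1.
(a,b)_13: α=7, u≡1; β=3, v≡11 (mod 13); (1|13)=+1, (11|13)=-1; sign (−1)^0·+1^3·-1^7 = -1.
(a,b)_37: α=3, u≡14; β=1, v≡7 (mod 37); (14|37)=-1, (7|37)=+1; sign (−1)^0·-1^1·+1^3 = -1.
(a,b)_∞: sgn(209235)=+, sgn(41847)=+, so +1.
(a,b)_7: α=-4, u≡3; β=-2, v≡1 (mod 7); (3|7)=-1, (1|7)=+1; sign (−1)^0·-1^-2·+1^-4 = +1.
(a,b)_11: α=-6, u≡4; β=-2, v≡1 (mod 11); (4|11)=+1, (1|11)=+1; sign (−1)^0·+1^-2·+1^-6 = +1.
|Ram(209235, 41847)| = 4, even; anisotropic at {2, 5, 13, 37}.

[2, 5, 13, 37]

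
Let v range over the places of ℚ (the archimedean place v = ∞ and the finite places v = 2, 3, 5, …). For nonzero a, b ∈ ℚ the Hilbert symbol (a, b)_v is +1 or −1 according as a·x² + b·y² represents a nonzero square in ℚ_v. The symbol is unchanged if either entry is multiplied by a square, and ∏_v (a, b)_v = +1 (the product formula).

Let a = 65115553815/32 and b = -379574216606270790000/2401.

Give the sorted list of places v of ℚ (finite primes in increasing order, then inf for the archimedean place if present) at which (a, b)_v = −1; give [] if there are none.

[3, 53]

Mod squares: a ≡ 296270, b ≡ -39. Check v ∈ {∞, 2, 3, 5, 7, 13, 17, 43, 53}.
v=∞: 296270 > 0 and -39 < 0  ⇒  (a,b)_∞ = +1.
v=13: a=13^3·(≡12), b=13^5·(≡12) mod 13; (12|13)=+1, (12|13)=+1; (−1)^{3·5·6}·(+1)^5·(+1)^3 = +1.
v=5: a=5^1·(≡4), b=5^4·(≡1) mod 5; (4|5)=+1, (1|5)=+1; (−1)^{1·4·2}·(+1)^4·(+1)^1 = +1.
v=43: a=43^1·(≡13), b=43^2·(≡15) mod 43; (13|43)=+1, (15|43)=+1; (−1)^{1·2·21}·(+1)^2·(+1)^1 = +1.
v=17: a=17^2·(≡12), b=17^0·(≡5) mod 17; (12|17)=-1, (5|17)=-1; (−1)^{2·0·8}·(-1)^0·(-1)^2 = +1.
v=7: a=7^0·(≡1), b=7^-4·(≡6) mod 7; (1|7)=+1, (6|7)=-1; (−1)^{0·-4·3}·(+1)^-4·(-1)^0 = +1.
v=3: a=3^2·(≡2), b=3^9·(≡2) mod 3; (2|3)=-1, (2|3)=-1; (−1)^{2·9·1}·(-1)^9·(-1)^2 = -1.
v=53: a=53^1·(≡9), b=53^2·(≡34) mod 53; (9|53)=+1, (34|53)=-1; (−1)^{1·2·26}·(+1)^2·(-1)^1 = -1.
v=2: v_2(a)=-5, v_2(b)=4; units ≡ 7, 1 (mod 8); ε·ε+αω+βω = 1·0+-5·0+4·0 ≡ 0  ⇒  (a,b)_2 = +1.
(296270, -39 / ℚ) ramifies at {3, 53}: a division algebra.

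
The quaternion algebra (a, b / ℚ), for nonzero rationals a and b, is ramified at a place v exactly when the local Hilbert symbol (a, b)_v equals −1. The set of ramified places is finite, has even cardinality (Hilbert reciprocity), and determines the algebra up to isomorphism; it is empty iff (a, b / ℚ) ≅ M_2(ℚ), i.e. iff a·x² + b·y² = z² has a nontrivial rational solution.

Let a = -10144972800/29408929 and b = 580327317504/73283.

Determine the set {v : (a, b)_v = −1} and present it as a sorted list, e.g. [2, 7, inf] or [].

(a, b) ≡ (-43, 192038) mod (ℚ^×)²; places V = {2, 3, 5, 7, 11, 17, 19, 29, 43, ∞}.
(a,b)_7: α=0, u≡6; β=-1, v≡1 (mod 7); (6|7)=-1, (1|7)=+1; sign (−1)^0·-1^-1·+1^0 = -1.
(a,b)_2: α=20, β=13; u≡5, v≡3 (mod 8); ε(u)ε(v)=0·1, αω(v)=20·1, βω(u)=13·1; sum ≡ 1  ⇒  -1.
(a,b)_17: α=-2, u≡15; β=0, v≡10 (mod 17); (15|17)=+1, (10|17)=-1; sign (−1)^0·+1^0·-1^-2 = +1.
(a,b)_∞: sgn(-43)=−, sgn(192038)=+, so +1.
(a,b)_3: α=2, u≡2; β=4, v≡2 (mod 3); (2|3)=-1, (2|3)=-1; sign (−1)^0·-1^4·-1^2 = +1.
(a,b)_29: α=-2, u≡19; β=-1, v≡18 (mod 29); (19|29)=-1, (18|29)=-1; sign (−1)^0·-1^-1·-1^-2 = -1.
(a,b)_43: α=1, u≡26; β=3, v≡19 (mod 43); (26|43)=-1, (19|43)=-1; sign (−1)^1·-1^3·-1^1 = -1.
(a,b)_19: α=0, u≡14; β=-2, v≡11 (mod 19); (14|19)=-1, (11|19)=+1; sign (−1)^0·-1^-2·+1^0 = +1.
(a,b)_5: α=2, u≡2; β=0, v≡3 (mod 5); (2|5)=-1, (3|5)=-1; sign (−1)^0·-1^0·-1^2 = +1.
(a,b)_11: α=-2, u≡4; β=1, v≡1 (mod 11); (4|11)=+1, (1|11)=+1; sign (−1)^0·+1^1·+1^-2 = +1.
|Ram(-43, 192038)| = 4, even; anisotropic at {2, 7, 29, 43}.

[2, 7, 29, 43]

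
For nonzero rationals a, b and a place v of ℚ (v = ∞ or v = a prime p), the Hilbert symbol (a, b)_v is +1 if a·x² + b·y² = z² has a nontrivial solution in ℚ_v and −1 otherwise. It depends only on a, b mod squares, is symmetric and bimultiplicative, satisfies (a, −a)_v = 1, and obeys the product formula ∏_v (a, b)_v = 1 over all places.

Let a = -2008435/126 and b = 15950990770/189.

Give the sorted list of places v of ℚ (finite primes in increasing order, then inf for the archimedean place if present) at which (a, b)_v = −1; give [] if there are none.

[5, 7, 11, 13]

Mod squares: a ≡ -10010, b ≡ 2730. Check v ∈ {∞, 2, 3, 5, 7, 11, 13, 19, 53}.
v=7: a=7^-1·(≡3), b=7^-1·(≡6) mod 7; (3|7)=-1, (6|7)=-1; (−1)^{-1·-1·3}·(-1)^-1·(-1)^-1 = -1.
v=∞: -10010 < 0 and 2730 > 0  ⇒  (a,b)_∞ = +1.
v=5: a=5^1·(≡3), b=5^1·(≡1) mod 5; (3|5)=-1, (1|5)=+1; (−1)^{1·1·2}·(-1)^1·(+1)^1 = -1.
v=11: a=11^1·(≡3), b=11^2·(≡8) mod 11; (3|11)=+1, (8|11)=-1; (−1)^{1·2·5}·(+1)^2·(-1)^1 = -1.
v=13: a=13^1·(≡4), b=13^1·(≡7) mod 13; (4|13)=+1, (7|13)=-1; (−1)^{1·1·6}·(+1)^1·(-1)^1 = -1.
v=3: a=3^-2·(≡1), b=3^-3·(≡1) mod 3; (1|3)=+1, (1|3)=+1; (−1)^{-2·-3·1}·(+1)^-3·(+1)^-2 = +1.
v=2: v_2(a)=-1, v_2(b)=1; units ≡ 3, 5 (mod 8); ε·ε+αω+βω = 1·0+-1·1+1·1 ≡ 0  ⇒  (a,b)_2 = +1.
v=53: a=53^2·(≡4), b=53^2·(≡39) mod 53; (4|53)=+1, (39|53)=-1; (−1)^{2·2·26}·(+1)^2·(-1)^2 = +1.
v=19: a=19^0·(≡3), b=19^2·(≡13) mod 19; (3|19)=-1, (13|19)=-1; (−1)^{0·2·9}·(-1)^2·(-1)^0 = +1.
Ram(-10010, 2730) = {5, 7, 11, 13}; no ℚ_5-point on the conic.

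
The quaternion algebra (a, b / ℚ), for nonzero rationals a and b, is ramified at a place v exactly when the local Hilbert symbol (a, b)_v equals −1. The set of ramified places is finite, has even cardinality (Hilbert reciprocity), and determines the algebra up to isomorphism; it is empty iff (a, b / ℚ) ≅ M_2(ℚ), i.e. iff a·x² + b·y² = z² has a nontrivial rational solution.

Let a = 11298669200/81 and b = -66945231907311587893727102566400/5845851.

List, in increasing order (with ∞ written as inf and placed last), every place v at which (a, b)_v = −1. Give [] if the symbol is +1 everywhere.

[19, 37]

(a, b) ≡ (29393, -11962951) mod (ℚ^×)²; places V = {2, 3, 5, 7, 11, 13, 17, 19, 31, 37, ∞}.
(a,b)_7: α=1, u≡3; β=5, v≡4 (mod 7); (3|7)=-1, (4|7)=+1; sign (−1)^1·-1^5·+1^1 = +1.
(a,b)_13: α=1, u≡12; β=3, v≡4 (mod 13); (12|13)=+1, (4|13)=+1; sign (−1)^0·+1^3·+1^1 = +1.
(a,b)_2: α=4, β=16; u≡1, v≡1 (mod 8); ε(u)ε(v)=0·0, αω(v)=4·0, βω(u)=16·0; sum ≡ 0  ⇒  +1.
(a,b)_17: α=1, u≡12; β=3, v≡10 (mod 17); (12|17)=-1, (10|17)=-1; sign (−1)^0·-1^3·-1^1 = +1.
(a,b)_3: α=-4, u≡2; β=-12, v≡2 (mod 3); (2|3)=-1, (2|3)=-1; sign (−1)^0·-1^-12·-1^-4 = +1.
(a,b)_19: α=1, u≡10; β=3, v≡18 (mod 19); (10|19)=-1, (18|19)=-1; sign (−1)^1·-1^3·-1^1 = -1.
(a,b)_31: α=2, u≡9; β=6, v≡26 (mod 31); (9|31)=+1, (26|31)=-1; sign (−1)^0·+1^6·-1^2 = +1.
(a,b)_11: α=0, u≡4; β=-1, v≡10 (mod 11); (4|11)=+1, (10|11)=-1; sign (−1)^0·+1^-1·-1^0 = +1.
(a,b)_5: α=2, u≡3; β=2, v≡4 (mod 5); (3|5)=-1, (4|5)=+1; sign (−1)^0·-1^2·+1^2 = +1.
(a,b)_∞: sgn(29393)=+, sgn(-11962951)=−, so +1.
(a,b)_37: α=0, u≡15; β=1, v≡8 (mod 37); (15|37)=-1, (8|37)=-1; sign (−1)^0·-1^1·-1^0 = -1.
(29393, -11962951 / ℚ) ramifies at {19, 37}: a division algebra.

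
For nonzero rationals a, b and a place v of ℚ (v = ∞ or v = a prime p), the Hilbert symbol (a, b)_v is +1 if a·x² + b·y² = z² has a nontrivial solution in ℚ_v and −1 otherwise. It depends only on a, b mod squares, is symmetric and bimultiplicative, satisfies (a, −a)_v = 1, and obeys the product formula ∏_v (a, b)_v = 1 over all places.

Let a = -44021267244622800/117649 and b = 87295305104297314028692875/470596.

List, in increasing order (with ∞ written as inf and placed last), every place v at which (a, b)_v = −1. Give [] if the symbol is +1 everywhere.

[2, 5, 11, 37]

Mod squares: a ≡ -365893, b ≡ 9635. Check v ∈ {∞, 2, 3, 5, 7, 11, 29, 31, 37, 41, 47}.
v=7: a=7^-6·(≡1), b=7^-6·(≡3) mod 7; (1|7)=+1, (3|7)=-1; (−1)^{-6·-6·3}·(+1)^-6·(-1)^-6 = +1.
v=31: a=31^1·(≡2), b=31^2·(≡2) mod 31; (2|31)=+1, (2|31)=+1; (−1)^{1·2·15}·(+1)^2·(+1)^1 = +1.
v=37: a=37^1·(≡33), b=37^2·(≡15) mod 37; (33|37)=+1, (15|37)=-1; (−1)^{1·2·18}·(+1)^2·(-1)^1 = -1.
v=29: a=29^1·(≡26), b=29^2·(≡5) mod 29; (26|29)=-1, (5|29)=+1; (−1)^{1·2·14}·(-1)^2·(+1)^1 = +1.
v=5: a=5^2·(≡2), b=5^3·(≡3) mod 5; (2|5)=-1, (3|5)=-1; (−1)^{2·3·2}·(-1)^3·(-1)^2 = -1.
v=2: v_2(a)=4, v_2(b)=-2; units ≡ 3, 3 (mod 8); ε·ε+αω+βω = 1·1+4·1+-2·1 ≡ 1  ⇒  (a,b)_2 = -1.
v=11: a=11^1·(≡5), b=11^2·(≡6) mod 11; (5|11)=+1, (6|11)=-1; (−1)^{1·2·5}·(+1)^2·(-1)^1 = -1.
v=3: a=3^4·(≡2), b=3^6·(≡2) mod 3; (2|3)=-1, (2|3)=-1; (−1)^{4·6·1}·(-1)^6·(-1)^4 = +1.
v=41: a=41^2·(≡2), b=41^3·(≡24) mod 41; (2|41)=+1, (24|41)=-1; (−1)^{2·3·20}·(+1)^3·(-1)^2 = +1.
v=47: a=47^2·(≡12), b=47^3·(≡28) mod 47; (12|47)=+1, (28|47)=+1; (−1)^{2·3·23}·(+1)^3·(+1)^2 = +1.
v=∞: -365893 < 0 and 9635 > 0  ⇒  (a,b)_∞ = +1.
(-365893, 9635 / ℚ) ramifies at {2, 5, 11, 37}: a division algebra.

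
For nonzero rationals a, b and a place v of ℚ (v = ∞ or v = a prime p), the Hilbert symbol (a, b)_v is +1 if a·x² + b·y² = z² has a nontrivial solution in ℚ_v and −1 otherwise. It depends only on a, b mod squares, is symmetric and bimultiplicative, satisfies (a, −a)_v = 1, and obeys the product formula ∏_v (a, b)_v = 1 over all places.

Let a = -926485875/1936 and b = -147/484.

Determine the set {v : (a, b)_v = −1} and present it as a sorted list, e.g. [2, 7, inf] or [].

[5, inf]

Mod squares: a ≡ -35, b ≡ -3. Check v ∈ {∞, 2, 3, 5, 7, 11}.
v=5: a=5^3·(≡3), b=5^0·(≡2) mod 5; (3|5)=-1, (2|5)=-1; (−1)^{3·0·2}·(-1)^0·(-1)^3 = -1.
v=∞: -35 < 0 and -3 < 0  ⇒  (a,b)_∞ = -1.
v=7: a=7^7·(≡4), b=7^2·(≡4) mod 7; (4|7)=+1, (4|7)=+1; (−1)^{7·2·3}·(+1)^2·(+1)^7 = +1.
v=2: v_2(a)=-4, v_2(b)=-2; units ≡ 5, 5 (mod 8); ε·ε+αω+βω = 0·0+-4·1+-2·1 ≡ 0  ⇒  (a,b)_2 = +1.
v=11: a=11^-2·(≡3), b=11^-2·(≡10) mod 11; (3|11)=+1, (10|11)=-1; (−1)^{-2·-2·5}·(+1)^-2·(-1)^-2 = +1.
v=3: a=3^2·(≡1), b=3^1·(≡2) mod 3; (1|3)=+1, (2|3)=-1; (−1)^{2·1·1}·(+1)^1·(-1)^2 = +1.
Ram(-35, -3) = {5, ∞}; no ℚ_5-point on the conic.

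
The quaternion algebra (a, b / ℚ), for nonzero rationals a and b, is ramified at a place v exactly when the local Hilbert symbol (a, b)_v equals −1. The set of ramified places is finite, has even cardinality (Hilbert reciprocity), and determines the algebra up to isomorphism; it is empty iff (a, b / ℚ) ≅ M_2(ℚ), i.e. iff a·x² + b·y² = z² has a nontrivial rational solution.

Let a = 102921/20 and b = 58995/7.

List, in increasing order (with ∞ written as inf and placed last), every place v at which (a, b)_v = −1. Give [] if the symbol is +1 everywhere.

Mod squares: a ≡ 3045, b ≡ 45885. Check v ∈ {∞, 2, 3, 5, 7, 13, 19, 23, 29}.
v=5: a=5^-1·(≡4), b=5^1·(≡2) mod 5; (4|5)=+1, (2|5)=-1; (−1)^{-1·1·2}·(+1)^1·(-1)^-1 = -1.
v=19: a=19^0·(≡17), b=19^1·(≡12) mod 19; (17|19)=+1, (12|19)=-1; (−1)^{0·1·9}·(+1)^1·(-1)^0 = +1.
v=3: a=3^1·(≡1), b=3^3·(≡1) mod 3; (1|3)=+1, (1|3)=+1; (−1)^{1·3·1}·(+1)^3·(+1)^1 = -1.
v=29: a=29^1·(≡2), b=29^0·(≡22) mod 29; (2|29)=-1, (22|29)=+1; (−1)^{1·0·14}·(-1)^0·(+1)^1 = +1.
v=23: a=23^0·(≡9), b=23^1·(≡5) mod 23; (9|23)=+1, (5|23)=-1; (−1)^{0·1·11}·(+1)^1·(-1)^0 = +1.
v=7: a=7^1·(≡4), b=7^-1·(≡6) mod 7; (4|7)=+1, (6|7)=-1; (−1)^{1·-1·3}·(+1)^-1·(-1)^1 = +1.
v=∞: 3045 > 0 and 45885 > 0  ⇒  (a,b)_∞ = +1.
v=13: a=13^2·(≡9), b=13^0·(≡2) mod 13; (9|13)=+1, (2|13)=-1; (−1)^{2·0·6}·(+1)^0·(-1)^2 = +1.
v=2: v_2(a)=-2, v_2(b)=0; units ≡ 5, 5 (mod 8); ε·ε+αω+βω = 0·0+-2·1+0·1 ≡ 0  ⇒  (a,b)_2 = +1.
|Ram(3045, 45885)| = 2, even; anisotropic at {3, 5}.

[3, 5]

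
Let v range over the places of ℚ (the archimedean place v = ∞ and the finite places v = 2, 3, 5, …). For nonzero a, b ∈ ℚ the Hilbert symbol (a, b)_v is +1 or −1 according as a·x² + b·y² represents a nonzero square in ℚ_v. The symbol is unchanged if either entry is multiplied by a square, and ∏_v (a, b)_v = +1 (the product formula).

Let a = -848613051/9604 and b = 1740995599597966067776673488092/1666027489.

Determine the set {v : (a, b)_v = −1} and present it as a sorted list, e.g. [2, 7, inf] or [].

[29, 37, 41, 53]

Mod squares: a ≡ -4611, b ≡ 33390687. Check v ∈ {∞, 2, 3, 7, 11, 13, 17, 23, 29, 37, 41, 53}.
v=29: a=29^1·(≡21), b=29^3·(≡28) mod 29; (21|29)=-1, (28|29)=+1; (−1)^{1·3·14}·(-1)^3·(+1)^1 = -1.
v=17: a=17^0·(≡13), b=17^-2·(≡1) mod 17; (13|17)=+1, (1|17)=+1; (−1)^{0·-2·8}·(+1)^-2·(+1)^0 = +1.
v=11: a=11^2·(≡5), b=11^7·(≡4) mod 11; (5|11)=+1, (4|11)=+1; (−1)^{2·7·5}·(+1)^7·(+1)^2 = +1.
v=∞: -4611 < 0 and 33390687 > 0  ⇒  (a,b)_∞ = +1.
v=41: a=41^0·(≡7), b=41^1·(≡19) mod 41; (7|41)=-1, (19|41)=-1; (−1)^{0·1·20}·(-1)^1·(-1)^0 = -1.
v=53: a=53^1·(≡48), b=53^4·(≡2) mod 53; (48|53)=-1, (2|53)=-1; (−1)^{1·4·26}·(-1)^4·(-1)^1 = -1.
v=23: a=23^0·(≡6), b=23^1·(≡3) mod 23; (6|23)=+1, (3|23)=+1; (−1)^{0·1·11}·(+1)^1·(+1)^0 = +1.
v=3: a=3^3·(≡2), b=3^9·(≡1) mod 3; (2|3)=-1, (1|3)=+1; (−1)^{3·9·1}·(-1)^9·(+1)^3 = +1.
v=13: a=13^2·(≡4), b=13^2·(≡2) mod 13; (4|13)=+1, (2|13)=-1; (−1)^{2·2·6}·(+1)^2·(-1)^2 = +1.
v=2: v_2(a)=-2, v_2(b)=2; units ≡ 5, 7 (mod 8); ε·ε+αω+βω = 0·1+-2·0+2·1 ≡ 0  ⇒  (a,b)_2 = +1.
v=37: a=37^0·(≡2), b=37^1·(≡27) mod 37; (2|37)=-1, (27|37)=+1; (−1)^{0·1·18}·(-1)^1·(+1)^0 = -1.
v=7: a=7^-4·(≡2), b=7^-8·(≡2) mod 7; (2|7)=+1, (2|7)=+1; (−1)^{-4·-8·3}·(+1)^-8·(+1)^-4 = +1.
(-4611, 33390687 / ℚ) ramifies at {29, 37, 41, 53}: a division algebra.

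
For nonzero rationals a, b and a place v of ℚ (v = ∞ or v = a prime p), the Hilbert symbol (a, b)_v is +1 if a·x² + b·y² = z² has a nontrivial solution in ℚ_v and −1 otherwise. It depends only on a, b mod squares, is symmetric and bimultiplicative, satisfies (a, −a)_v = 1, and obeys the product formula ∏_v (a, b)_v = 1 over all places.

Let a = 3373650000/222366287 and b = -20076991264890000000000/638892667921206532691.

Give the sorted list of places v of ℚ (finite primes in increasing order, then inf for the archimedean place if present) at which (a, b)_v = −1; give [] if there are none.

(a, b) ≡ (12155, -11) mod (ℚ^×)²; places V = {2, 3, 5, 7, 11, 13, 17, 29, 43, ∞}.
(a,b)_∞: sgn(12155)=+, sgn(-11)=−, so +1.
(a,b)_13: α=-1, u≡10; β=-4, v≡5 (mod 13); (10|13)=+1, (5|13)=-1; sign (−1)^0·+1^-4·-1^-1 = -1.
(a,b)_17: α=1, u≡9; β=2, v≡5 (mod 17); (9|17)=+1, (5|17)=-1; sign (−1)^0·+1^2·-1^1 = -1.
(a,b)_43: α=-2, u≡39; β=-4, v≡12 (mod 43); (39|43)=-1, (12|43)=-1; sign (−1)^0·-1^-4·-1^-2 = +1.
(a,b)_7: α=2, u≡3; β=6, v≡6 (mod 7); (3|7)=-1, (6|7)=-1; sign (−1)^0·-1^6·-1^2 = +1.
(a,b)_3: α=4, u≡2; β=10, v≡1 (mod 3); (2|3)=-1, (1|3)=+1; sign (−1)^0·-1^10·+1^4 = +1.
(a,b)_2: α=4, β=10; u≡3, v≡5 (mod 8); ε(u)ε(v)=1·0, αω(v)=4·1, βω(u)=10·1; sum ≡ 0  ⇒  +1.
(a,b)_5: α=5, u≡4; β=10, v≡4 (mod 5); (4|5)=+1, (4|5)=+1; sign (−1)^0·+1^10·+1^5 = +1.
(a,b)_11: α=-1, u≡5; β=-1, v≡6 (mod 11); (5|11)=+1, (6|11)=-1; sign (−1)^1·+1^-1·-1^-1 = +1.
(a,b)_29: α=-2, u≡22; β=-6, v≡12 (mod 29); (22|29)=+1, (12|29)=-1; sign (−1)^0·+1^-6·-1^-2 = +1.
(12155, -11 / ℚ) ramifies at {13, 17}: a division algebra.

[13, 17]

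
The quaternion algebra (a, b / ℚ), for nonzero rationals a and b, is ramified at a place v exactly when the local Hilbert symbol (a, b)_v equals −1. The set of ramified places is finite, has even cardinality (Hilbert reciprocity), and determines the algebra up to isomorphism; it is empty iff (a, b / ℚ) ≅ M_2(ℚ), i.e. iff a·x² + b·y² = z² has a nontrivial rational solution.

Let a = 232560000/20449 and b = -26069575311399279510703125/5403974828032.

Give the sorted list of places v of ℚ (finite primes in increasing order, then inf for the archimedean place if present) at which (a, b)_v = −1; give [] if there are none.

[2, 11, 17, 37]

(a, b) ≡ (646, -377293070) mod (ℚ^×)²; places V = {2, 3, 5, 7, 11, 13, 17, 19, 29, 37, 41, ∞}.
(a,b)_∞: sgn(646)=+, sgn(-377293070)=−, so +1.
(a,b)_41: α=0, u≡20; β=1, v≡5 (mod 41); (20|41)=+1, (5|41)=+1; sign (−1)^0·+1^1·+1^0 = +1.
(a,b)_37: α=0, u≡8; β=1, v≡16 (mod 37); (8|37)=-1, (16|37)=+1; sign (−1)^0·-1^1·+1^0 = -1.
(a,b)_11: α=-2, u≡6; β=-5, v≡9 (mod 11); (6|11)=-1, (9|11)=+1; sign (−1)^0·-1^-5·+1^-2 = -1.
(a,b)_17: α=1, u≡1; β=3, v≡5 (mod 17); (1|17)=+1, (5|17)=-1; sign (−1)^0·+1^3·-1^1 = -1.
(a,b)_2: α=7, β=-25; u≡3, v≡1 (mod 8); ε(u)ε(v)=1·0, αω(v)=7·0, βω(u)=-25·1; sum ≡ 1  ⇒  -1.
(a,b)_29: α=0, u≡17; β=2, v≡9 (mod 29); (17|29)=-1, (9|29)=+1; sign (−1)^0·-1^2·+1^0 = +1.
(a,b)_13: α=-2, u≡9; β=2, v≡6 (mod 13); (9|13)=+1, (6|13)=-1; sign (−1)^0·+1^2·-1^-2 = +1.
(a,b)_5: α=4, u≡4; β=7, v≡4 (mod 5); (4|5)=+1, (4|5)=+1; sign (−1)^0·+1^7·+1^4 = +1.
(a,b)_7: α=0, u≡4; β=1, v≡5 (mod 7); (4|7)=+1, (5|7)=-1; sign (−1)^0·+1^1·-1^0 = +1.
(a,b)_3: α=2, u≡1; β=8, v≡1 (mod 3); (1|3)=+1, (1|3)=+1; sign (−1)^0·+1^8·+1^2 = +1.
(a,b)_19: α=1, u≡2; β=3, v≡9 (mod 19); (2|19)=-1, (9|19)=+1; sign (−1)^1·-1^3·+1^1 = +1.
Ram(646, -377293070) = {2, 11, 17, 37}; no ℚ_2-point on the conic.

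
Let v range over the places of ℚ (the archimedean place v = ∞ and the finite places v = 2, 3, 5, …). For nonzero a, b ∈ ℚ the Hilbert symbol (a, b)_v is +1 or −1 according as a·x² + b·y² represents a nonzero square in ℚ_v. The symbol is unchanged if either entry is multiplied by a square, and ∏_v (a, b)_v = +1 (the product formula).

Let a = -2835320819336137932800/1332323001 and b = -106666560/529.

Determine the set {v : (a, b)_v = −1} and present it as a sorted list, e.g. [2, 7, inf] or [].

[2, 5, 7, inf]

(a, b) ≡ (-77, -185185) mod (ℚ^×)²; places V = {2, 3, 5, 7, 11, 13, 23, 37, ∞}.
(a,b)_13: α=2, u≡12; β=1, v≡10 (mod 13); (12|13)=+1, (10|13)=+1; sign (−1)^0·+1^1·+1^2 = +1.
(a,b)_5: α=2, u≡3; β=1, v≡2 (mod 5); (3|5)=-1, (2|5)=-1; sign (−1)^0·-1^1·-1^2 = -1.
(a,b)_∞: sgn(-77)=−, sgn(-185185)=−, so -1.
(a,b)_37: α=2, u≡9; β=1, v≡28 (mod 37); (9|37)=+1, (28|37)=+1; sign (−1)^0·+1^1·+1^2 = +1.
(a,b)_3: α=-2, u≡1; β=2, v≡2 (mod 3); (1|3)=+1, (2|3)=-1; sign (−1)^0·+1^2·-1^-2 = +1.
(a,b)_23: α=-6, u≡7; β=-2, v≡11 (mod 23); (7|23)=-1, (11|23)=-1; sign (−1)^0·-1^-2·-1^-6 = +1.
(a,b)_7: α=3, u≡6; β=1, v≡6 (mod 7); (6|7)=-1, (6|7)=-1; sign (−1)^1·-1^1·-1^3 = -1.
(a,b)_11: α=3, u≡5; β=1, v≡2 (mod 11); (5|11)=+1, (2|11)=-1; sign (−1)^1·+1^1·-1^3 = +1.
(a,b)_2: α=30, β=6; u≡3, v≡7 (mod 8); ε(u)ε(v)=1·1, αω(v)=30·0, βω(u)=6·1; sum ≡ 1  ⇒  -1.
(-77, -185185 / ℚ) ramifies at {2, 5, 7, ∞}: a division algebra.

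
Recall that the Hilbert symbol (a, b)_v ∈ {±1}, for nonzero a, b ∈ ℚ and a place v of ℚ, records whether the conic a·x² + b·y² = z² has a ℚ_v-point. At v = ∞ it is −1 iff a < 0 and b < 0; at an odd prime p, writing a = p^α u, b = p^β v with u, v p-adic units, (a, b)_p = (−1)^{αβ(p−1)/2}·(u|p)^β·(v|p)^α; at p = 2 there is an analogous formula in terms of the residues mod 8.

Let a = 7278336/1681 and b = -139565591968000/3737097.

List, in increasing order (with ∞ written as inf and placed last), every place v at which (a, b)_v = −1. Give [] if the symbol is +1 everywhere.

[2, 11, 13, 17]

(a, b) ≡ (39, -5870865) mod (ℚ^×)²; places V = {2, 3, 5, 7, 11, 13, 17, 19, 23, 41, 53, ∞}.
(a,b)_∞: sgn(39)=+, sgn(-5870865)=−, so +1.
(a,b)_17: α=0, u≡5; β=1, v≡14 (mod 17); (5|17)=-1, (14|17)=-1; sign (−1)^0·-1^1·-1^0 = -1.
(a,b)_7: α=0, u≡2; β=-1, v≡6 (mod 7); (2|7)=+1, (6|7)=-1; sign (−1)^0·+1^-1·-1^0 = +1.
(a,b)_53: α=0, u≡35; β=2, v≡45 (mod 53); (35|53)=-1, (45|53)=-1; sign (−1)^0·-1^2·-1^0 = +1.
(a,b)_2: α=8, β=8; u≡7, v≡7 (mod 8); ε(u)ε(v)=1·1, αω(v)=8·0, βω(u)=8·0; sum ≡ 1  ⇒  -1.
(a,b)_13: α=1, u≡10; β=-3, v≡8 (mod 13); (10|13)=+1, (8|13)=-1; sign (−1)^0·+1^-3·-1^1 = -1.
(a,b)_19: α=0, u≡7; β=2, v≡14 (mod 19); (7|19)=+1, (14|19)=-1; sign (−1)^0·+1^2·-1^0 = +1.
(a,b)_5: α=0, u≡1; β=3, v≡3 (mod 5); (1|5)=+1, (3|5)=-1; sign (−1)^0·+1^3·-1^0 = +1.
(a,b)_3: α=7, u≡1; β=-5, v≡2 (mod 3); (1|3)=+1, (2|3)=-1; sign (−1)^1·+1^-5·-1^7 = +1.
(a,b)_11: α=0, u≡6; β=1, v≡4 (mod 11); (6|11)=-1, (4|11)=+1; sign (−1)^0·-1^1·+1^0 = -1.
(a,b)_41: α=-2, u≡16; β=0, v≡13 (mod 41); (16|41)=+1, (13|41)=-1; sign (−1)^0·+1^0·-1^-2 = +1.
(a,b)_23: α=0, u≡16; β=1, v≡15 (mod 23); (16|23)=+1, (15|23)=-1; sign (−1)^0·+1^1·-1^0 = +1.
|Ram(39, -5870865)| = 4, even; anisotropic at {2, 11, 13, 17}.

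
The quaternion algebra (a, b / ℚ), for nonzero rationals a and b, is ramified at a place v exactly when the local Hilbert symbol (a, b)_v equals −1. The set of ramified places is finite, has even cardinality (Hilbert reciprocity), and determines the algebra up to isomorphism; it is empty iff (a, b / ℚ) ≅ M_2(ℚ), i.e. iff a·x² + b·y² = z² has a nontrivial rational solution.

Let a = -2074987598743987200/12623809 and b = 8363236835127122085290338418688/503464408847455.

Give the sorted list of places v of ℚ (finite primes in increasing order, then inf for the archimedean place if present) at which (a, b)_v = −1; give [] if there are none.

(a, b) ≡ (-273, 2310) mod (ℚ^×)²; places V = {2, 3, 5, 7, 11, 13, 17, 19, 29, 31, ∞}.
(a,b)_11: α=-2, u≡7; β=-1, v≡9 (mod 11); (7|11)=-1, (9|11)=+1; sign (−1)^0·-1^-1·+1^-2 = -1.
(a,b)_2: α=10, β=19; u≡7, v≡3 (mod 8); ε(u)ε(v)=1·1, αω(v)=10·1, βω(u)=19·0; sum ≡ 1  ⇒  -1.
(a,b)_5: α=2, u≡3; β=-1, v≡3 (mod 5); (3|5)=-1, (3|5)=-1; sign (−1)^0·-1^-1·-1^2 = -1.
(a,b)_17: α=-2, u≡15; β=-4, v≡16 (mod 17); (15|17)=+1, (16|17)=+1; sign (−1)^0·+1^-4·+1^-2 = +1.
(a,b)_7: α=3, u≡5; β=7, v≡4 (mod 7); (5|7)=-1, (4|7)=+1; sign (−1)^1·-1^7·+1^3 = +1.
(a,b)_29: α=0, u≡3; β=-2, v≡12 (mod 29); (3|29)=-1, (12|29)=-1; sign (−1)^0·-1^-2·-1^0 = +1.
(a,b)_3: α=9, u≡2; β=17, v≡2 (mod 3); (2|3)=-1, (2|3)=-1; sign (−1)^1·-1^17·-1^9 = -1.
(a,b)_31: α=4, u≡3; β=6, v≡28 (mod 31); (3|31)=-1, (28|31)=+1; sign (−1)^0·-1^6·+1^4 = +1.
(a,b)_∞: sgn(-273)=−, sgn(2310)=+, so +1.
(a,b)_13: α=1, u≡8; β=2, v≡10 (mod 13); (8|13)=-1, (10|13)=+1; sign (−1)^0·-1^2·+1^1 = +1.
(a,b)_19: α=-2, u≡18; β=-4, v≡17 (mod 19); (18|19)=-1, (17|19)=+1; sign (−1)^0·-1^-4·+1^-2 = +1.
(-273, 2310 / ℚ) ramifies at {2, 3, 5, 11}: a division algebra.

[2, 3, 5, 11]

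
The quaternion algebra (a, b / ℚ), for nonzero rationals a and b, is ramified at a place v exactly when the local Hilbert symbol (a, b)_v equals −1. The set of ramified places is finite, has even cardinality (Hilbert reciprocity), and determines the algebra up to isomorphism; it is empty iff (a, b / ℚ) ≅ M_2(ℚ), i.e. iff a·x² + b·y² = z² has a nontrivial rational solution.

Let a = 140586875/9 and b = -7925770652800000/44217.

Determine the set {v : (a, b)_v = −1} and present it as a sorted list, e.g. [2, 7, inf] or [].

[2, 11, 13, 17]

(a, b) ≡ (11, -85085) mod (ℚ^×)²; places V = {2, 3, 5, 7, 11, 13, 17, ∞}.
(a,b)_17: α=0, u≡6; β=-3, v≡5 (mod 17); (6|17)=-1, (5|17)=-1; sign (−1)^0·-1^-3·-1^0 = -1.
(a,b)_11: α=3, u≡4; β=5, v≡4 (mod 11); (4|11)=+1, (4|11)=+1; sign (−1)^1·+1^5·+1^3 = -1.
(a,b)_2: α=0, β=10; u≡3, v≡3 (mod 8); ε(u)ε(v)=1·1, αω(v)=0·1, βω(u)=10·1; sum ≡ 1  ⇒  -1.
(a,b)_∞: sgn(11)=+, sgn(-85085)=−, so +1.
(a,b)_7: α=0, u≡1; β=1, v≡1 (mod 7); (1|7)=+1, (1|7)=+1; sign (−1)^0·+1^1·+1^0 = +1.
(a,b)_3: α=-2, u≡2; β=-2, v≡1 (mod 3); (2|3)=-1, (1|3)=+1; sign (−1)^0·-1^-2·+1^-2 = +1.
(a,b)_5: α=4, u≡1; β=5, v≡2 (mod 5); (1|5)=+1, (2|5)=-1; sign (−1)^0·+1^5·-1^4 = +1.
(a,b)_13: α=2, u≡2; β=3, v≡5 (mod 13); (2|13)=-1, (5|13)=-1; sign (−1)^0·-1^3·-1^2 = -1.
(11, -85085 / ℚ) ramifies at {2, 11, 13, 17}: a division algebra.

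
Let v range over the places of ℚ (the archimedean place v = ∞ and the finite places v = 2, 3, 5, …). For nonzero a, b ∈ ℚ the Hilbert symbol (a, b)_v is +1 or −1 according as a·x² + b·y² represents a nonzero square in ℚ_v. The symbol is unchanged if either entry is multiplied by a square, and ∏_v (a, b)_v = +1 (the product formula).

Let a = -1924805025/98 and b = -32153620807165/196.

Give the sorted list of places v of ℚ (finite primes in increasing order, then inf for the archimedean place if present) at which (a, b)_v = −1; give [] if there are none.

[5, 13, 23, inf]

(a, b) ≡ (-6578, -85) mod (ℚ^×)²; places V = {2, 3, 5, 7, 11, 13, 17, 23, ∞}.
(a,b)_13: α=1, u≡4; β=2, v≡5 (mod 13); (4|13)=+1, (5|13)=-1; sign (−1)^0·+1^2·-1^1 = -1.
(a,b)_2: α=-1, β=-2; u≡7, v≡3 (mod 8); ε(u)ε(v)=1·1, αω(v)=-1·1, βω(u)=-2·0; sum ≡ 0  ⇒  +1.
(a,b)_11: α=1, u≡6; β=4, v≡4 (mod 11); (6|11)=-1, (4|11)=+1; sign (−1)^0·-1^4·+1^1 = +1.
(a,b)_7: α=-2, u≡2; β=-2, v≡6 (mod 7); (2|7)=+1, (6|7)=-1; sign (−1)^0·+1^-2·-1^-2 = +1.
(a,b)_∞: sgn(-6578)=−, sgn(-85)=−, so -1.
(a,b)_23: α=1, u≡16; β=2, v≡22 (mod 23); (16|23)=+1, (22|23)=-1; sign (−1)^0·+1^2·-1^1 = -1.
(a,b)_3: α=4, u≡1; β=0, v≡2 (mod 3); (1|3)=+1, (2|3)=-1; sign (−1)^0·+1^0·-1^4 = +1.
(a,b)_17: α=2, u≡4; β=3, v≡12 (mod 17); (4|17)=+1, (12|17)=-1; sign (−1)^0·+1^3·-1^2 = +1.
(a,b)_5: α=2, u≡3; β=1, v≡2 (mod 5); (3|5)=-1, (2|5)=-1; sign (−1)^0·-1^1·-1^2 = -1.
|Ram(-6578, -85)| = 4, even; anisotropic at {5, 13, 23, ∞}.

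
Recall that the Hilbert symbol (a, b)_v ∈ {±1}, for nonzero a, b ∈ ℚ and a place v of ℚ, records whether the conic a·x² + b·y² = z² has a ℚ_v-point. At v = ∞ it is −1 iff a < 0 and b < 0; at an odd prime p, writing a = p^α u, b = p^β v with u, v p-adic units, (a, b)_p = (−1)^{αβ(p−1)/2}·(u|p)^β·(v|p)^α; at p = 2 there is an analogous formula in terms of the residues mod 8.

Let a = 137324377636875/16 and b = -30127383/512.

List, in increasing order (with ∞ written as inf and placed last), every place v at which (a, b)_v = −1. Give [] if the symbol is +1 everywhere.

Mod squares: a ≡ 51, b ≡ -286. Check v ∈ {∞, 2, 3, 5, 11, 13, 17}.
v=17: a=17^3·(≡14), b=17^2·(≡7) mod 17; (14|17)=-1, (7|17)=-1; (−1)^{3·2·8}·(-1)^2·(-1)^3 = -1.
v=13: a=13^2·(≡9), b=13^1·(≡9) mod 13; (9|13)=+1, (9|13)=+1; (−1)^{2·1·6}·(+1)^1·(+1)^2 = +1.
v=3: a=3^7·(≡2), b=3^6·(≡2) mod 3; (2|3)=-1, (2|3)=-1; (−1)^{7·6·1}·(-1)^6·(-1)^7 = -1.
v=11: a=11^2·(≡7), b=11^1·(≡8) mod 11; (7|11)=-1, (8|11)=-1; (−1)^{2·1·5}·(-1)^1·(-1)^2 = -1.
v=5: a=5^4·(≡4), b=5^0·(≡1) mod 5; (4|5)=+1, (1|5)=+1; (−1)^{4·0·2}·(+1)^0·(+1)^4 = +1.
v=∞: 51 > 0 and -286 < 0  ⇒  (a,b)_∞ = +1.
v=2: v_2(a)=-4, v_2(b)=-9; units ≡ 3, 1 (mod 8); ε·ε+αω+βω = 1·0+-4·0+-9·1 ≡ 1  ⇒  (a,b)_2 = -1.
(51, -286 / ℚ) ramifies at {2, 3, 11, 17}: a division algebra.

[2, 3, 11, 17]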